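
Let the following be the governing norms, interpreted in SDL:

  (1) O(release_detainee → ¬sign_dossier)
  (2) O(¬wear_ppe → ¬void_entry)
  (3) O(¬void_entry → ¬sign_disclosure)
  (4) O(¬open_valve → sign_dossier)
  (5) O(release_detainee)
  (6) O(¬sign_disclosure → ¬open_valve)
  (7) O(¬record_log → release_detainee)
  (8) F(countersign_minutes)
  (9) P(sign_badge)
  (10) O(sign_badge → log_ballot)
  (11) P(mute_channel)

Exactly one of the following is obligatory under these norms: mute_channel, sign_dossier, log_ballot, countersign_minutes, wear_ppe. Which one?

wear_ppe

From premise 5 we have O(release_detainee).
From O(release_detainee) and premise 1, O(release_detainee → ¬sign_dossier), we obtain O(¬sign_dossier).
Premise 4 is O(¬open_valve → sign_dossier); contrapositively O(¬sign_dossier → open_valve). Since O(¬sign_dossier) holds, K gives O(open_valve).
The contrapositive of premise 6 (O(¬sign_disclosure → ¬open_valve)) is O(open_valve → sign_disclosure), and O(open_valve) is already established, so O(sign_disclosure).
Premise 3 is O(¬void_entry → ¬sign_disclosure); contrapositively O(sign_disclosure → void_entry). Since O(sign_disclosure) holds, K gives O(void_entry).
The contrapositive of premise 2 (O(¬wear_ppe → ¬void_entry)) is O(void_entry → wear_ppe), and O(void_entry) is already established, so O(wear_ppe).
So O(wear_ppe) holds — wear_ppe is obligatory. None of the other listed options is made obligatory by any chain of premises.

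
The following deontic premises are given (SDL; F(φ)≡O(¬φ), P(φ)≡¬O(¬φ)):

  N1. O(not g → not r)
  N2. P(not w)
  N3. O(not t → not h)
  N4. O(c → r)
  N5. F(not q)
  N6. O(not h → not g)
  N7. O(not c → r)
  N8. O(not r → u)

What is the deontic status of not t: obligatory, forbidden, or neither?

Forbidden

Premises 4 and 7 cover both cases: O(c → r) and O(not c → r). Since c ∨ not c is a tautology, O(r) follows.
Premise 1 is O(not g → not r); contrapositively O(r → g). Since O(r) holds, K gives O(g).
Premise 6, O(not h → not g), contraposes to O(g → h); with O(g) we get O(h).
The contrapositive of premise 3 (O(not t → not h)) is O(h → t), and O(h) is already established, so O(t).
Premises 2, 5, 8 do not contribute to this derivation.
Thus O(t), which is F(not t): not t is forbidden.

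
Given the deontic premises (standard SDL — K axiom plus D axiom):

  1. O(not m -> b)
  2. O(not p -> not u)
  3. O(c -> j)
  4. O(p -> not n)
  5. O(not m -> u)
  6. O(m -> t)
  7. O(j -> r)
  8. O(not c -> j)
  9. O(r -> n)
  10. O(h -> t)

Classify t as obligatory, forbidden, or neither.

Obligatory

By case analysis on c: premise 3 gives O(c -> j) and premise 8 gives O(not c -> j), so O(j) either way.
Premise 7 is O(j -> r); since O(j), deontic closure gives O(r).
Applying K to premise 9 (O(r -> n)) and O(r) yields O(n).
Premise 4 is O(p -> not n); contrapositively O(n -> not p). Since O(n) holds, K gives O(not p).
With premise 2, O(not p -> not u), the K-axiom yields O(not u).
Premise 5, O(not m -> u), contraposes to O(not u -> m); with O(not u) we get O(m).
With premise 6, O(m -> t), the K-axiom yields O(t).
Premises 1, 10 do not contribute to this derivation.
Hence t is obligatory.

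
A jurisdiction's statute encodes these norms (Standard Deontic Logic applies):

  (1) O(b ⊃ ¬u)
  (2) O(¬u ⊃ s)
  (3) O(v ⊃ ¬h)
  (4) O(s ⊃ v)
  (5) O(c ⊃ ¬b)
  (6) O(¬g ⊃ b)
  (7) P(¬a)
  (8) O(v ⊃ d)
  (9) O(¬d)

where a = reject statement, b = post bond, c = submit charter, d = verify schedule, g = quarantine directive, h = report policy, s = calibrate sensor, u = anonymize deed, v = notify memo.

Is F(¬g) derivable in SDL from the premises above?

Premise 9 gives O(¬d).
Premise 8 is O(v ⊃ d); contrapositively O(¬d ⊃ ¬v). Since O(¬d) holds, K gives O(¬v).
The contrapositive of premise 4 (O(s ⊃ v)) is O(¬v ⊃ ¬s), and O(¬v) is already established, so O(¬s).
Premise 2, O(¬u ⊃ s), contraposes to O(¬s ⊃ u); with O(¬s) we get O(u).
Premise 1 is O(b ⊃ ¬u); contrapositively O(u ⊃ ¬b). Since O(u) holds, K gives O(¬b).
The contrapositive of premise 6 (O(¬g ⊃ b)) is O(¬b ⊃ g), and O(¬b) is already established, so O(g).
Premises 3, 5, 7 do not contribute to this derivation.
So O(g) holds, i.e. F(¬g). The claim follows.

Yes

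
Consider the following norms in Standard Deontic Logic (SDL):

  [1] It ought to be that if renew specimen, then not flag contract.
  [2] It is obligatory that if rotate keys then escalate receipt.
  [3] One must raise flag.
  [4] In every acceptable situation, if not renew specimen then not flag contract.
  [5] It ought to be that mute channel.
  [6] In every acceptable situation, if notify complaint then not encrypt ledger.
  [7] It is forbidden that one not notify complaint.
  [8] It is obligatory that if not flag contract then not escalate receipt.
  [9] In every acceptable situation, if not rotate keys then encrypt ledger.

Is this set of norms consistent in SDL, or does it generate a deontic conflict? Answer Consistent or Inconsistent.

Inconsistent

By case analysis on renew_specimen: premise 1 gives O(renew_specimen → ¬flag_contract) and premise 4 gives O(¬renew_specimen → ¬flag_contract), so O(¬flag_contract) either way.
Applying K to premise 8 (O(¬flag_contract → ¬escalate_receipt)) and O(¬flag_contract) yields O(¬escalate_receipt).
Premise 2, O(rotate_keys → escalate_receipt), contraposes to O(¬escalate_receipt → ¬rotate_keys); with O(¬escalate_receipt) we get O(¬rotate_keys).
With premise 9, O(¬rotate_keys → encrypt_ledger), the K-axiom yields O(encrypt_ledger).
Premise 6 is O(notify_complaint → ¬encrypt_ledger); contrapositively O(encrypt_ledger → ¬notify_complaint). Since O(encrypt_ledger) holds, K gives O(¬notify_complaint).
Yet premise 7 is F(¬notify_complaint), i.e. O(notify_complaint).
We now have both O(¬notify_complaint) and O(notify_complaint) — notify_complaint is simultaneously obligatory and forbidden, violating the D-axiom.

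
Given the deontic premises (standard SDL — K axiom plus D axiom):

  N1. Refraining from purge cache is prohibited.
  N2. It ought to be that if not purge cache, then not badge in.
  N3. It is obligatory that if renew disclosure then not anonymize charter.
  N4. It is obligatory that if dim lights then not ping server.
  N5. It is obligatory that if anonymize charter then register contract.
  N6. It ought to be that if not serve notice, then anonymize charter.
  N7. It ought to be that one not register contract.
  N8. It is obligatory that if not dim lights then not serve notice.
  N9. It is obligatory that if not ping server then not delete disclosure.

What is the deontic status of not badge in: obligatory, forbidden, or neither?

Premise 2 is O(¬purge_cache → ¬badge_in), but O(¬purge_cache) is not derivable from the premises, so it does not yield O(¬badge_in).
No premise or chain of K-axiom applications forces O(¬badge_in), and none forces O(badge_in). So ¬badge_in is neither obligatory nor forbidden under these norms.

Neither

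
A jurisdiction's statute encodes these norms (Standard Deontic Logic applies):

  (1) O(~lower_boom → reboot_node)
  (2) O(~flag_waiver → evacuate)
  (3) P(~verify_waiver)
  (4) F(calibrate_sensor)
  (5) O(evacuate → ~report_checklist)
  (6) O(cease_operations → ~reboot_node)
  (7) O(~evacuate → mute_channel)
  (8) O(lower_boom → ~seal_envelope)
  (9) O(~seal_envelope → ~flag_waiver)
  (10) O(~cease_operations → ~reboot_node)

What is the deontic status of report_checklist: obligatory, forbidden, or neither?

Forbidden

Premises 6 and 10 are O(cease_operations → ~reboot_node) and O(~cease_operations → ~reboot_node); every ideal world satisfies cease_operations or ~cease_operations, so in either case ~reboot_node holds — hence O(~reboot_node).
Premise 1 is O(~lower_boom → reboot_node); contrapositively O(~reboot_node → lower_boom). Since O(~reboot_node) holds, K gives O(lower_boom).
With premise 8, O(lower_boom → ~seal_envelope), the K-axiom yields O(~seal_envelope).
From O(~seal_envelope) and premise 9, O(~seal_envelope → ~flag_waiver), we obtain O(~flag_waiver).
From O(~flag_waiver) and premise 2, O(~flag_waiver → evacuate), we obtain O(evacuate).
Premise 5 is O(evacuate → ~report_checklist); since O(evacuate), deontic closure gives O(~report_checklist).
Premises 3, 4, 7 do not contribute to this derivation.
Thus O(~report_checklist), which is F(report_checklist): report_checklist is forbidden.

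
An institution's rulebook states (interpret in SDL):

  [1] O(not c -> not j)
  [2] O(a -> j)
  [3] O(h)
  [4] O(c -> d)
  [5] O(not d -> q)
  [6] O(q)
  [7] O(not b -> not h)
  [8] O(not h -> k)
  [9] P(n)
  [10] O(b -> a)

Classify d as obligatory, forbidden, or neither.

Obligatory

Premise 3 gives O(h).
Premise 7 is O(not b -> not h); contrapositively O(h -> b). Since O(h) holds, K gives O(b).
With premise 10, O(b -> a), the K-axiom yields O(a).
With premise 2, O(a -> j), the K-axiom yields O(j).
Premise 1, O(not c -> not j), contraposes to O(j -> c); with O(j) we get O(c).
With premise 4, O(c -> d), the K-axiom yields O(d).
Premises 5, 6, 8, 9 do not contribute to this derivation.
Hence d is obligatory.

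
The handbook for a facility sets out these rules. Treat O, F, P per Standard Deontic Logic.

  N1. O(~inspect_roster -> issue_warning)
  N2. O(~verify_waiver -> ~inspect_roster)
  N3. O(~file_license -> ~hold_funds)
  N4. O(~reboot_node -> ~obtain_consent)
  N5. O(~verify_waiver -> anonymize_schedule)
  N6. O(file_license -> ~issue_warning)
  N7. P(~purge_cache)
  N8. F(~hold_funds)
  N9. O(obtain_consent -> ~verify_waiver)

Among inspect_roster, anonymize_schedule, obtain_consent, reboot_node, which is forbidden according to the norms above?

F(~hold_funds) at premise 8 means O(hold_funds).
Premise 3 is O(~file_license -> ~hold_funds); contrapositively O(hold_funds -> file_license). Since O(hold_funds) holds, K gives O(file_license).
With premise 6, O(file_license -> ~issue_warning), the K-axiom yields O(~issue_warning).
Premise 1, O(~inspect_roster -> issue_warning), contraposes to O(~issue_warning -> inspect_roster); with O(~issue_warning) we get O(inspect_roster).
Premise 2 is O(~verify_waiver -> ~inspect_roster); contrapositively O(inspect_roster -> verify_waiver). Since O(inspect_roster) holds, K gives O(verify_waiver).
Premise 9 is O(obtain_consent -> ~verify_waiver); contrapositively O(verify_waiver -> ~obtain_consent). Since O(verify_waiver) holds, K gives O(~obtain_consent).
So O(~obtain_consent) holds, i.e. obtain_consent is forbidden. None of the other listed options is forbidden under the premises.

obtain_consent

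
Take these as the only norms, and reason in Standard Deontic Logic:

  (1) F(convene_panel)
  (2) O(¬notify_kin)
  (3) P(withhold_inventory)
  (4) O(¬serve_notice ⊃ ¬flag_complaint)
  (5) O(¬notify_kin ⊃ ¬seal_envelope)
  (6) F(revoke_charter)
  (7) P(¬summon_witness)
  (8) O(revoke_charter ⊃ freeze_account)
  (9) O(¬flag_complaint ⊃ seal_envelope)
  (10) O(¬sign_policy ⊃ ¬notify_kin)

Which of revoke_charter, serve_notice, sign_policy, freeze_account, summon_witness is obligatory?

serve_notice

From premise 2 we have O(¬notify_kin).
From O(¬notify_kin) and premise 5, O(¬notify_kin ⊃ ¬seal_envelope), we obtain O(¬seal_envelope).
Premise 9, O(¬flag_complaint ⊃ seal_envelope), contraposes to O(¬seal_envelope ⊃ flag_complaint); with O(¬seal_envelope) we get O(flag_complaint).
Premise 4, O(¬serve_notice ⊃ ¬flag_complaint), contraposes to O(flag_complaint ⊃ serve_notice); with O(flag_complaint) we get O(serve_notice).
So O(serve_notice) holds — serve_notice is obligatory. None of the other listed options is made obligatory by any chain of premises.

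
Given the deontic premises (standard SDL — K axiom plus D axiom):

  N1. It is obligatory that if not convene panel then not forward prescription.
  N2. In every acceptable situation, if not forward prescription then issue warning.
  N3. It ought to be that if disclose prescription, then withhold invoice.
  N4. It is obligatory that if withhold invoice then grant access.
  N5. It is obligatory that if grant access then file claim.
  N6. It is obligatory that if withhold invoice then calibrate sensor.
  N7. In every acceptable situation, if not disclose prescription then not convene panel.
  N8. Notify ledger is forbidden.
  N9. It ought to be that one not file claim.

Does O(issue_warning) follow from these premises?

Premise 9 states O(¬file_claim) outright.
Premise 5 is O(grant_access → file_claim); contrapositively O(¬file_claim → ¬grant_access). Since O(¬file_claim) holds, K gives O(¬grant_access).
Premise 4, O(withhold_invoice → grant_access), contraposes to O(¬grant_access → ¬withhold_invoice); with O(¬grant_access) we get O(¬withhold_invoice).
The contrapositive of premise 3 (O(disclose_prescription → withhold_invoice)) is O(¬withhold_invoice → ¬disclose_prescription), and O(¬withhold_invoice) is already established, so O(¬disclose_prescription).
From O(¬disclose_prescription) and premise 7, O(¬disclose_prescription → ¬convene_panel), we obtain O(¬convene_panel).
From O(¬convene_panel) and premise 1, O(¬convene_panel → ¬forward_prescription), we obtain O(¬forward_prescription).
From O(¬forward_prescription) and premise 2, O(¬forward_prescription → issue_warning), we obtain O(issue_warning).
Premises 6, 8 do not contribute to this derivation.
So O(issue_warning) follows.

Yes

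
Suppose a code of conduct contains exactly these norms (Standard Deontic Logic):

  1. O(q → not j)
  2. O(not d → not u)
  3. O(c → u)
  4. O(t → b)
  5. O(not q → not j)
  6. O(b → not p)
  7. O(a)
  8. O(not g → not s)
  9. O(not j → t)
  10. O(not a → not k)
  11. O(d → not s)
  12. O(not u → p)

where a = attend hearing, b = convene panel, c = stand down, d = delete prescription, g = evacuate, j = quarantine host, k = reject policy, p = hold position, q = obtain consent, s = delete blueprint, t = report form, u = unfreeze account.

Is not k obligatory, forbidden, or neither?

Premise 10 is O(not a → not k), but O(not a) is not derivable from the premises, so it does not yield O(not k).
No premise or chain of K-axiom applications forces O(not k), and none forces O(k). So not k is neither obligatory nor forbidden under these norms.

Neither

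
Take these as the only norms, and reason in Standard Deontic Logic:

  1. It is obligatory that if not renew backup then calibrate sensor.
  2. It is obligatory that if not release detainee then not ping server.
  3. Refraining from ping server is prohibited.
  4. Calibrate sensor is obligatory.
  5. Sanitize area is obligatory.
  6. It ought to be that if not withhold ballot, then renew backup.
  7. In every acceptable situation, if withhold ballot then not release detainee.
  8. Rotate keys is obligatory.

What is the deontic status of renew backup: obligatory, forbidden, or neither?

F(¬ping_server) at premise 3 means O(ping_server).
Premise 2, O(¬release_detainee → ¬ping_server), contraposes to O(ping_server → release_detainee); with O(ping_server) we get O(release_detainee).
Premise 7 is O(withhold_ballot → ¬release_detainee); contrapositively O(release_detainee → ¬withhold_ballot). Since O(release_detainee) holds, K gives O(¬withhold_ballot).
From O(¬withhold_ballot) and premise 6, O(¬withhold_ballot → renew_backup), we obtain O(renew_backup).
Premises 1, 4, 5, 8 do not contribute to this derivation.
Hence renew_backup is obligatory.

Obligatory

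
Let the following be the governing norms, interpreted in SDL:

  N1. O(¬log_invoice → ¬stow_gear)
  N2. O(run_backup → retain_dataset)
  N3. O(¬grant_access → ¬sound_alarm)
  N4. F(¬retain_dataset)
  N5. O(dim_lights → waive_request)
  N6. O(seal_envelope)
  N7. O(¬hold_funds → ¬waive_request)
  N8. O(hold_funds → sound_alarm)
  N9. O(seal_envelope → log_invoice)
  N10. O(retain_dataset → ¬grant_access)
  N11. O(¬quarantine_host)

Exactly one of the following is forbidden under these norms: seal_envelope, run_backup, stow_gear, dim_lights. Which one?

F(¬retain_dataset) at premise 4 means O(retain_dataset).
From O(retain_dataset) and premise 10, O(retain_dataset → ¬grant_access), we obtain O(¬grant_access).
Applying K to premise 3 (O(¬grant_access → ¬sound_alarm)) and O(¬grant_access) yields O(¬sound_alarm).
Premise 8 is O(hold_funds → sound_alarm); contrapositively O(¬sound_alarm → ¬hold_funds). Since O(¬sound_alarm) holds, K gives O(¬hold_funds).
With premise 7, O(¬hold_funds → ¬waive_request), the K-axiom yields O(¬waive_request).
Premise 5, O(dim_lights → waive_request), contraposes to O(¬waive_request → ¬dim_lights); with O(¬waive_request) we get O(¬dim_lights).
So O(¬dim_lights) holds, i.e. dim_lights is forbidden. None of the other listed options is forbidden under the premises.

dim_lights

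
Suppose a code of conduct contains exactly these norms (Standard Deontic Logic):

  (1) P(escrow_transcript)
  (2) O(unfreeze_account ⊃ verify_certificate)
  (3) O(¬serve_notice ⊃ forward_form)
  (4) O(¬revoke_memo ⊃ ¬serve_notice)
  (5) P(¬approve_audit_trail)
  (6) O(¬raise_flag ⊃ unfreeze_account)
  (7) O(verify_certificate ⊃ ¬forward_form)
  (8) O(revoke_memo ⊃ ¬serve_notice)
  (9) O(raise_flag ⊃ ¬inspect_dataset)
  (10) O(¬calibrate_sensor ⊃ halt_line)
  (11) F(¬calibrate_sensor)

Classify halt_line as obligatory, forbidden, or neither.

Neither

Premise 10 is O(¬calibrate_sensor ⊃ halt_line), but O(¬calibrate_sensor) is not derivable from the premises, so it does not yield O(halt_line).
No premise or chain of K-axiom applications forces O(halt_line), and none forces O(¬halt_line). So halt_line is neither obligatory nor forbidden under these norms.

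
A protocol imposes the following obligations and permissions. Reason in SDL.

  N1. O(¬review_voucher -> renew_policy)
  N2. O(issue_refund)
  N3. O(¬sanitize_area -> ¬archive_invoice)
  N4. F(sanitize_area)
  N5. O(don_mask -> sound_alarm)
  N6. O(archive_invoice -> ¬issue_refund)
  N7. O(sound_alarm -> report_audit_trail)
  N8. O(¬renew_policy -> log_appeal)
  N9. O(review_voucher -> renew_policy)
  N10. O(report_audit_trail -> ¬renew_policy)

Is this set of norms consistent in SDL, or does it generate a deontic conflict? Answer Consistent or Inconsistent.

Premise 6 is O(archive_invoice -> ¬issue_refund), but O(archive_invoice) is not derivable from the premises, so it does not yield O(¬issue_refund).
So O(¬issue_refund) is not derivable, and the apparent clash with O(issue_refund) does not arise.
A world satisfying every obligation exists (e.g. archive_invoice=false, don_mask=false, issue_refund=true, log_appeal=false, renew_policy=true, report_audit_trail=false, review_voucher=false, sanitize_area=false, sound_alarm=false); no atom is both obligatory and forbidden, so the set is consistent.

Consistent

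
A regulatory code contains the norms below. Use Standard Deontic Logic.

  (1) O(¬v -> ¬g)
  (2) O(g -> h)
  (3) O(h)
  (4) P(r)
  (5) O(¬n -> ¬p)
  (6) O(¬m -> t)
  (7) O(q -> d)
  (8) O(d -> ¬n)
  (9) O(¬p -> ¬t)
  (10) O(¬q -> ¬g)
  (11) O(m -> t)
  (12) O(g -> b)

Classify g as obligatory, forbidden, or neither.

Forbidden

Premises 11 and 6 cover both cases: O(m -> t) and O(¬m -> t). Since m ∨ ¬m is a tautology, O(t) follows.
The contrapositive of premise 9 (O(¬p -> ¬t)) is O(t -> p), and O(t) is already established, so O(p).
Premise 5 is O(¬n -> ¬p); contrapositively O(p -> n). Since O(p) holds, K gives O(n).
Premise 8, O(d -> ¬n), contraposes to O(n -> ¬d); with O(n) we get O(¬d).
Premise 7 is O(q -> d); contrapositively O(¬d -> ¬q). Since O(¬d) holds, K gives O(¬q).
Premise 10 is O(¬q -> ¬g); since O(¬q), deontic closure gives O(¬g).
Premises 1, 2, 3, 4, 12 do not contribute to this derivation.
Thus O(¬g), which is F(g): g is forbidden.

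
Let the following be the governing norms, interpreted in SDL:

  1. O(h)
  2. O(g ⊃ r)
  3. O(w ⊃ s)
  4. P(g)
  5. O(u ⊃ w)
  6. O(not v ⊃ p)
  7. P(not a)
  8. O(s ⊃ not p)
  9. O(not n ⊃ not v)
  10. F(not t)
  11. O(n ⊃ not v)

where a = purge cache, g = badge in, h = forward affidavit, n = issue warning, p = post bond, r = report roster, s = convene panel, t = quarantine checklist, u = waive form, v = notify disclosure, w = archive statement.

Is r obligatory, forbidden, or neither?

Neither

Premise 2 is O(g ⊃ r), but O(g) is not derivable from the premises (the permission P(g) asserts only not O(not g), not O(g)), so it does not yield O(r).
No premise or chain of K-axiom applications forces O(r), and none forces O(not r). So r is neither obligatory nor forbidden under these norms.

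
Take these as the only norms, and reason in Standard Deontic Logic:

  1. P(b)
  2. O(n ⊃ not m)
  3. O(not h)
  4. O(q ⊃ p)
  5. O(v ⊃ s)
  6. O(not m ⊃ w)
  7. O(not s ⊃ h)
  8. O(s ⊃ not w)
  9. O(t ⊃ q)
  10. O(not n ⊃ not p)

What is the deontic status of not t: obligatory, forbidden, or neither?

Premise 3 gives O(not h).
The contrapositive of premise 7 (O(not s ⊃ h)) is O(not h ⊃ s), and O(not h) is already established, so O(s).
From O(s) and premise 8, O(s ⊃ not w), we obtain O(not w).
Premise 6 is O(not m ⊃ w); contrapositively O(not w ⊃ m). Since O(not w) holds, K gives O(m).
Premise 2, O(n ⊃ not m), contraposes to O(m ⊃ not n); with O(m) we get O(not n).
From O(not n) and premise 10, O(not n ⊃ not p), we obtain O(not p).
Premise 4, O(q ⊃ p), contraposes to O(not p ⊃ not q); with O(not p) we get O(not q).
Premise 9, O(t ⊃ q), contraposes to O(not q ⊃ not t); with O(not q) we get O(not t).
Premises 1, 5 do not contribute to this derivation.
Hence not t is obligatory.

Obligatory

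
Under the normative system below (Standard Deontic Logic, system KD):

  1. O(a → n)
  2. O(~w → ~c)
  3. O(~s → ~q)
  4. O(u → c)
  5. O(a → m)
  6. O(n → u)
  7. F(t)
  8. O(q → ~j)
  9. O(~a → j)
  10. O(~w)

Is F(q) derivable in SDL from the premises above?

Yes

From premise 10 we have O(~w).
Premise 2 is O(~w → ~c); since O(~w), deontic closure gives O(~c).
The contrapositive of premise 4 (O(u → c)) is O(~c → ~u), and O(~c) is already established, so O(~u).
Premise 6, O(n → u), contraposes to O(~u → ~n); with O(~u) we get O(~n).
Premise 1 is O(a → n); contrapositively O(~n → ~a). Since O(~n) holds, K gives O(~a).
Premise 9 is O(~a → j); since O(~a), deontic closure gives O(j).
Premise 8, O(q → ~j), contraposes to O(j → ~q); with O(j) we get O(~q).
Premises 3, 5, 7 do not contribute to this derivation.
So O(~q) holds, i.e. F(q). The claim follows.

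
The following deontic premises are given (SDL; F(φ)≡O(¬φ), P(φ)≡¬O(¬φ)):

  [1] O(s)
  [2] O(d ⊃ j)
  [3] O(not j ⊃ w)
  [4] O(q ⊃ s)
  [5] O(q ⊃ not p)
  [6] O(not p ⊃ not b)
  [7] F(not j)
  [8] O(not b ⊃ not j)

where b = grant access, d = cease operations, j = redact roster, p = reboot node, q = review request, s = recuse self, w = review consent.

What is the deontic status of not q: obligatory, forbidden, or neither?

Obligatory

Premise 7 is F(not j), i.e. O(j).
Premise 8 is O(not b ⊃ not j); contrapositively O(j ⊃ b). Since O(j) holds, K gives O(b).
Premise 6, O(not p ⊃ not b), contraposes to O(b ⊃ p); with O(b) we get O(p).
Premise 5, O(q ⊃ not p), contraposes to O(p ⊃ not q); with O(p) we get O(not q).
Premises 1, 2, 3, 4 do not contribute to this derivation.
Hence not q is obligatory.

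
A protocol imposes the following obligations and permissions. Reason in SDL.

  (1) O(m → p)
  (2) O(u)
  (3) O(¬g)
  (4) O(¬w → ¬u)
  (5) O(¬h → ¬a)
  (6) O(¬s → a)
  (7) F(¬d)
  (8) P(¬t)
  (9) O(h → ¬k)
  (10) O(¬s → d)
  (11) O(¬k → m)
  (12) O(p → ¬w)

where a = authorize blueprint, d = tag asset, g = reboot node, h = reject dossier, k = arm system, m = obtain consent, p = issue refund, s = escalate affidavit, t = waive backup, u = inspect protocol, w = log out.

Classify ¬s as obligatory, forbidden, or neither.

Premise 2 gives O(u).
Premise 4 is O(¬w → ¬u); contrapositively O(u → w). Since O(u) holds, K gives O(w).
Premise 12 is O(p → ¬w); contrapositively O(w → ¬p). Since O(w) holds, K gives O(¬p).
Premise 1, O(m → p), contraposes to O(¬p → ¬m); with O(¬p) we get O(¬m).
Premise 11, O(¬k → m), contraposes to O(¬m → k); with O(¬m) we get O(k).
Premise 9, O(h → ¬k), contraposes to O(k → ¬h); with O(k) we get O(¬h).
Premise 5 is O(¬h → ¬a); since O(¬h), deontic closure gives O(¬a).
The contrapositive of premise 6 (O(¬s → a)) is O(¬a → s), and O(¬a) is already established, so O(s).
Premises 3, 7, 8, 10 do not contribute to this derivation.
Thus O(s), which is F(¬s): ¬s is forbidden.

Forbidden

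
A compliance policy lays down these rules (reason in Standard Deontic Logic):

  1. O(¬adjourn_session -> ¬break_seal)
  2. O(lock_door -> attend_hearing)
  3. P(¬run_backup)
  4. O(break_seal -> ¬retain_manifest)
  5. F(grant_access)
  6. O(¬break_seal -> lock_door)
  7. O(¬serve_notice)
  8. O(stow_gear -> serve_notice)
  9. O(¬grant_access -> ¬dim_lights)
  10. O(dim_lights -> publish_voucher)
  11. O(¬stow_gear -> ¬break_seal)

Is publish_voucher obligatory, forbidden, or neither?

Neither

Premise 10 is O(dim_lights -> publish_voucher), but O(dim_lights) is not derivable from the premises, so it does not yield O(publish_voucher).
No premise or chain of K-axiom applications forces O(publish_voucher), and none forces O(¬publish_voucher). So publish_voucher is neither obligatory nor forbidden under these norms.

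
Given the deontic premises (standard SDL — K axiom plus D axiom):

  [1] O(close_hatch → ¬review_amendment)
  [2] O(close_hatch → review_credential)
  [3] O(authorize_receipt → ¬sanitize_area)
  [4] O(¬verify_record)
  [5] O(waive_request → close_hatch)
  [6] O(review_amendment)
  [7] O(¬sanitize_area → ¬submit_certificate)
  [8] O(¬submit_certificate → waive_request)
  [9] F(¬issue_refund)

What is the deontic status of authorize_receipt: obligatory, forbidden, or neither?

Premise 6 gives O(review_amendment).
Premise 1, O(close_hatch → ¬review_amendment), contraposes to O(review_amendment → ¬close_hatch); with O(review_amendment) we get O(¬close_hatch).
Premise 5, O(waive_request → close_hatch), contraposes to O(¬close_hatch → ¬waive_request); with O(¬close_hatch) we get O(¬waive_request).
Premise 8, O(¬submit_certificate → waive_request), contraposes to O(¬waive_request → submit_certificate); with O(¬waive_request) we get O(submit_certificate).
The contrapositive of premise 7 (O(¬sanitize_area → ¬submit_certificate)) is O(submit_certificate → sanitize_area), and O(submit_certificate) is already established, so O(sanitize_area).
The contrapositive of premise 3 (O(authorize_receipt → ¬sanitize_area)) is O(sanitize_area → ¬authorize_receipt), and O(sanitize_area) is already established, so O(¬authorize_receipt).
Premises 2, 4, 9 do not contribute to this derivation.
Thus O(¬authorize_receipt), which is F(authorize_receipt): authorize_receipt is forbidden.

Forbidden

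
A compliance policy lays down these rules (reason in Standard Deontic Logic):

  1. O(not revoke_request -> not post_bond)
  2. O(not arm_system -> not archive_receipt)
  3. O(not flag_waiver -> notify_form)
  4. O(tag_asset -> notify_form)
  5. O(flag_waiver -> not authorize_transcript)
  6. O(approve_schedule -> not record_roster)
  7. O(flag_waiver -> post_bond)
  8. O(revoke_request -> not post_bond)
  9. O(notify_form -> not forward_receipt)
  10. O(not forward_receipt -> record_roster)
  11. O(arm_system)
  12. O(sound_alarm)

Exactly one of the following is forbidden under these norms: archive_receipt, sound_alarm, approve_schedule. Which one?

Premises 8 and 1 cover both cases: O(revoke_request -> not post_bond) and O(not revoke_request -> not post_bond). Since revoke_request ∨ not revoke_request is a tautology, O(not post_bond) follows.
The contrapositive of premise 7 (O(flag_waiver -> post_bond)) is O(not post_bond -> not flag_waiver), and O(not post_bond) is already established, so O(not flag_waiver).
From O(not flag_waiver) and premise 3, O(not flag_waiver -> notify_form), we obtain O(notify_form).
Premise 9 is O(notify_form -> not forward_receipt); since O(notify_form), deontic closure gives O(not forward_receipt).
With premise 10, O(not forward_receipt -> record_roster), the K-axiom yields O(record_roster).
Premise 6 is O(approve_schedule -> not record_roster); contrapositively O(record_roster -> not approve_schedule). Since O(record_roster) holds, K gives O(not approve_schedule).
So O(not approve_schedule) holds, i.e. approve_schedule is forbidden. None of the other listed options is forbidden under the premises.

approve_schedule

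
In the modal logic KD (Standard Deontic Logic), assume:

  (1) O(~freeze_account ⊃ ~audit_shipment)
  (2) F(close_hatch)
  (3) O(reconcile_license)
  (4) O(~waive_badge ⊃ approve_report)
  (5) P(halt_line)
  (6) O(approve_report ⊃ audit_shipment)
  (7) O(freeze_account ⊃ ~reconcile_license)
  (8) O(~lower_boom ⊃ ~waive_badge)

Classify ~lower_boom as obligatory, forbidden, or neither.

Premise 3 gives O(reconcile_license).
Premise 7, O(freeze_account ⊃ ~reconcile_license), contraposes to O(reconcile_license ⊃ ~freeze_account); with O(reconcile_license) we get O(~freeze_account).
Premise 1 is O(~freeze_account ⊃ ~audit_shipment); since O(~freeze_account), deontic closure gives O(~audit_shipment).
Premise 6 is O(approve_report ⊃ audit_shipment); contrapositively O(~audit_shipment ⊃ ~approve_report). Since O(~audit_shipment) holds, K gives O(~approve_report).
Premise 4 is O(~waive_badge ⊃ approve_report); contrapositively O(~approve_report ⊃ waive_badge). Since O(~approve_report) holds, K gives O(waive_badge).
The contrapositive of premise 8 (O(~lower_boom ⊃ ~waive_badge)) is O(waive_badge ⊃ lower_boom), and O(waive_badge) is already established, so O(lower_boom).
Premises 2, 5 do not contribute to this derivation.
Thus O(lower_boom), which is F(~lower_boom): ~lower_boom is forbidden.

Forbidden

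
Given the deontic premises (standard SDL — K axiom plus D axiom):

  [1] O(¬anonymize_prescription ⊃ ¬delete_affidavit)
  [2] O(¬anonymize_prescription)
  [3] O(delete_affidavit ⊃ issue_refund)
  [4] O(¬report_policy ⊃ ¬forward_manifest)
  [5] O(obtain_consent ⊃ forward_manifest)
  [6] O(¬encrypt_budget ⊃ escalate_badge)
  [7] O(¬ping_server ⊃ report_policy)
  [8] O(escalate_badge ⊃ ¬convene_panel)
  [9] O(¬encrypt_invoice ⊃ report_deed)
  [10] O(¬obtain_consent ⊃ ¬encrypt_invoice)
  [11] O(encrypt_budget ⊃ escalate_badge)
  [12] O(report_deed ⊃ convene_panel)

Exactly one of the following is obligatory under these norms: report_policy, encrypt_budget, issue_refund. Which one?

report_policy

Premises 6 and 11 cover both cases: O(¬encrypt_budget ⊃ escalate_badge) and O(encrypt_budget ⊃ escalate_badge). Since ¬encrypt_budget ∨ encrypt_budget is a tautology, O(escalate_badge) follows.
From O(escalate_badge) and premise 8, O(escalate_badge ⊃ ¬convene_panel), we obtain O(¬convene_panel).
Premise 12 is O(report_deed ⊃ convene_panel); contrapositively O(¬convene_panel ⊃ ¬report_deed). Since O(¬convene_panel) holds, K gives O(¬report_deed).
The contrapositive of premise 9 (O(¬encrypt_invoice ⊃ report_deed)) is O(¬report_deed ⊃ encrypt_invoice), and O(¬report_deed) is already established, so O(encrypt_invoice).
Premise 10, O(¬obtain_consent ⊃ ¬encrypt_invoice), contraposes to O(encrypt_invoice ⊃ obtain_consent); with O(encrypt_invoice) we get O(obtain_consent).
With premise 5, O(obtain_consent ⊃ forward_manifest), the K-axiom yields O(forward_manifest).
Premise 4, O(¬report_policy ⊃ ¬forward_manifest), contraposes to O(forward_manifest ⊃ report_policy); with O(forward_manifest) we get O(report_policy).
So O(report_policy) holds — report_policy is obligatory. None of the other listed options is made obligatory by any chain of premises.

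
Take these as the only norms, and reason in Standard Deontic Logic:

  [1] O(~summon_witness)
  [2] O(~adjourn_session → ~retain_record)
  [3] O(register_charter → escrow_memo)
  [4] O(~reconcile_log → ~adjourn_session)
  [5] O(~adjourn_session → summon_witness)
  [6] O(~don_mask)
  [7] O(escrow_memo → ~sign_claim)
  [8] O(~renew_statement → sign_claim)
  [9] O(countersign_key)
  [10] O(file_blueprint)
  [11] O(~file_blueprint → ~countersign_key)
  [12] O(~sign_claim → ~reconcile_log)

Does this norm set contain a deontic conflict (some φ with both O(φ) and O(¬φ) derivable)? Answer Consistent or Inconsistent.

Premise 11 is O(~file_blueprint → ~countersign_key), but O(~file_blueprint) is not derivable from the premises, so it does not yield O(~countersign_key).
So O(~countersign_key) is not derivable, and the apparent clash with O(countersign_key) does not arise.
A world satisfying every obligation exists (e.g. adjourn_session=true, countersign_key=true, don_mask=false, escrow_memo=false, file_blueprint=true, reconcile_log=true, register_charter=false, renew_statement=false, retain_record=false, sign_claim=true, summon_witness=false); no atom is both obligatory and forbidden, so the set is consistent.

Consistent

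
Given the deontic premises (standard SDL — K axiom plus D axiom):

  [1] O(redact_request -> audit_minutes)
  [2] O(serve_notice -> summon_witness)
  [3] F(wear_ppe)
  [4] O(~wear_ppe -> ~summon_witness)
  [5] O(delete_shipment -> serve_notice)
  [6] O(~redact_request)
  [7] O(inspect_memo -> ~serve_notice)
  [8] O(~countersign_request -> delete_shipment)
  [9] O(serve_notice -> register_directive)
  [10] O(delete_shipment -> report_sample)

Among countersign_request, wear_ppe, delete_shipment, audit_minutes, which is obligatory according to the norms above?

countersign_request

F(wear_ppe) at premise 3 means O(~wear_ppe).
With premise 4, O(~wear_ppe -> ~summon_witness), the K-axiom yields O(~summon_witness).
The contrapositive of premise 2 (O(serve_notice -> summon_witness)) is O(~summon_witness -> ~serve_notice), and O(~summon_witness) is already established, so O(~serve_notice).
Premise 5 is O(delete_shipment -> serve_notice); contrapositively O(~serve_notice -> ~delete_shipment). Since O(~serve_notice) holds, K gives O(~delete_shipment).
The contrapositive of premise 8 (O(~countersign_request -> delete_shipment)) is O(~delete_shipment -> countersign_request), and O(~delete_shipment) is already established, so O(countersign_request).
So O(countersign_request) holds — countersign_request is obligatory. None of the other listed options is made obligatory by any chain of premises.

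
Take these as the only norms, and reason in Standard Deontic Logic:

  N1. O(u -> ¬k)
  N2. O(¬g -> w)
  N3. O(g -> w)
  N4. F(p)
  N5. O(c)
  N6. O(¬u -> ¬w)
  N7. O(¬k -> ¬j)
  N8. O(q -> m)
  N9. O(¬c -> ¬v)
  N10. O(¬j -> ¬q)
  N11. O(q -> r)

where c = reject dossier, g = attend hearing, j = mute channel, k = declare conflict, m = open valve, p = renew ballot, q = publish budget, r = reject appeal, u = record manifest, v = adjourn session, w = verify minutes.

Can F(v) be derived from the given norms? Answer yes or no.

No

Premise 9 is O(¬c -> ¬v), but O(¬c) is not derivable from the premises, so it does not yield O(¬v).
No other premise forces O(¬v). An ideal world satisfying every premise can still have v true, so F(v) is not derivable.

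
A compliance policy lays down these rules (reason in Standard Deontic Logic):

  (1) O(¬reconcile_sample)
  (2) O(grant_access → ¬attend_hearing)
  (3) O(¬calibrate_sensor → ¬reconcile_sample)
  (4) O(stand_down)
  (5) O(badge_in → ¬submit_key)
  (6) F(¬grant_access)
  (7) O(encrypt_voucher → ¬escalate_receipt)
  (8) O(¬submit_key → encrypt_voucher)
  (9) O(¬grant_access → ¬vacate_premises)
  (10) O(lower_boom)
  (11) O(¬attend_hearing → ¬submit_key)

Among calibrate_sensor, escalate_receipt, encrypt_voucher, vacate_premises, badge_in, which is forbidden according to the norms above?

escalate_receipt

Premise 6 is F(¬grant_access), i.e. O(grant_access).
With premise 2, O(grant_access → ¬attend_hearing), the K-axiom yields O(¬attend_hearing).
From O(¬attend_hearing) and premise 11, O(¬attend_hearing → ¬submit_key), we obtain O(¬submit_key).
From O(¬submit_key) and premise 8, O(¬submit_key → encrypt_voucher), we obtain O(encrypt_voucher).
Applying K to premise 7 (O(encrypt_voucher → ¬escalate_receipt)) and O(encrypt_voucher) yields O(¬escalate_receipt).
So O(¬escalate_receipt) holds, i.e. escalate_receipt is forbidden. None of the other listed options is forbidden under the premises.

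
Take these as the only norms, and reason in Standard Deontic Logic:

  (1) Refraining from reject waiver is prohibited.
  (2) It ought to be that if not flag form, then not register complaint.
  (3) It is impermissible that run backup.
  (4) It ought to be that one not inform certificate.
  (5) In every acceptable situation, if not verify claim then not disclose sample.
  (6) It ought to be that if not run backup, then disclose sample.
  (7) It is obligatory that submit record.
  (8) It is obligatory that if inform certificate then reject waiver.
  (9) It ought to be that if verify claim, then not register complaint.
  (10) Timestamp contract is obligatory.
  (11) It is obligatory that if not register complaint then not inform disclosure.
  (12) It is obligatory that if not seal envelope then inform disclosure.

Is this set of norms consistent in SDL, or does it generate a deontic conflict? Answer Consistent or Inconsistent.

Consistent

Premise 8 is O(inform_certificate → reject_waiver); even if O(reject_waiver) held, inferring O(inform_certificate) would be affirming the consequent — invalid.
So O(inform_certificate) is not derivable, and the apparent clash with O(¬inform_certificate) does not arise.
A world satisfying every obligation exists (e.g. disclose_sample=true, flag_form=false, inform_certificate=false, inform_disclosure=false, register_complaint=false, reject_waiver=true, run_backup=false, seal_envelope=true, submit_record=true, timestamp_contract=true, verify_claim=true); no atom is both obligatory and forbidden, so the set is consistent.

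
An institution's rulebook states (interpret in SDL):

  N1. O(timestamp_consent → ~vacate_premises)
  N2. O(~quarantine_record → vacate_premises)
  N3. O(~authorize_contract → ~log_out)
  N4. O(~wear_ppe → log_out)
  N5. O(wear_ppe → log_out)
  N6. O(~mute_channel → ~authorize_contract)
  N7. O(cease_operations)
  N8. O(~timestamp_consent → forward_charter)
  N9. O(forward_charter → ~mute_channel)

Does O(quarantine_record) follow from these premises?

Yes

Premises 5 and 4 are O(wear_ppe → log_out) and O(~wear_ppe → log_out); every ideal world satisfies wear_ppe or ~wear_ppe, so in either case log_out holds — hence O(log_out).
Premise 3, O(~authorize_contract → ~log_out), contraposes to O(log_out → authorize_contract); with O(log_out) we get O(authorize_contract).
Premise 6, O(~mute_channel → ~authorize_contract), contraposes to O(authorize_contract → mute_channel); with O(authorize_contract) we get O(mute_channel).
Premise 9, O(forward_charter → ~mute_channel), contraposes to O(mute_channel → ~forward_charter); with O(mute_channel) we get O(~forward_charter).
Premise 8 is O(~timestamp_consent → forward_charter); contrapositively O(~forward_charter → timestamp_consent). Since O(~forward_charter) holds, K gives O(timestamp_consent).
Applying K to premise 1 (O(timestamp_consent → ~vacate_premises)) and O(timestamp_consent) yields O(~vacate_premises).
The contrapositive of premise 2 (O(~quarantine_record → vacate_premises)) is O(~vacate_premises → quarantine_record), and O(~vacate_premises) is already established, so O(quarantine_record).
Premise 7 does not contribute to this derivation.
So O(quarantine_record) follows.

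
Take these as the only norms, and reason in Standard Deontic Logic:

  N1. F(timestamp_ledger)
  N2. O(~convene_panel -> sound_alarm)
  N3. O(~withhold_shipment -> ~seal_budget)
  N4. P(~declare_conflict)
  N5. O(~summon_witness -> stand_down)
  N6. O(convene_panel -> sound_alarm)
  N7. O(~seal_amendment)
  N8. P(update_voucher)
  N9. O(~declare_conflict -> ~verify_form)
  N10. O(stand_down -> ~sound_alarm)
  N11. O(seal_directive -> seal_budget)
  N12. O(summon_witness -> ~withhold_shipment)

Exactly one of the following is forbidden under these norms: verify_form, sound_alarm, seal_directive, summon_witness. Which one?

seal_directive

By case analysis on convene_panel: premise 6 gives O(convene_panel -> sound_alarm) and premise 2 gives O(~convene_panel -> sound_alarm), so O(sound_alarm) either way.
Premise 10, O(stand_down -> ~sound_alarm), contraposes to O(sound_alarm -> ~stand_down); with O(sound_alarm) we get O(~stand_down).
Premise 5, O(~summon_witness -> stand_down), contraposes to O(~stand_down -> summon_witness); with O(~stand_down) we get O(summon_witness).
From O(summon_witness) and premise 12, O(summon_witness -> ~withhold_shipment), we obtain O(~withhold_shipment).
From O(~withhold_shipment) and premise 3, O(~withhold_shipment -> ~seal_budget), we obtain O(~seal_budget).
Premise 11 is O(seal_directive -> seal_budget); contrapositively O(~seal_budget -> ~seal_directive). Since O(~seal_budget) holds, K gives O(~seal_directive).
So O(~seal_directive) holds, i.e. seal_directive is forbidden. None of the other listed options is forbidden under the premises.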